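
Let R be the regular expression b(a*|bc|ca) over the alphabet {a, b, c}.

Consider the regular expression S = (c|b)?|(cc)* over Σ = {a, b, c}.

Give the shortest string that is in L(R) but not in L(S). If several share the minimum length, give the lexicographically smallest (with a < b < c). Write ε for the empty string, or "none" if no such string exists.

ba

The string ba is accepted by R but not by S.
No shorter string lies in the difference, and ba is the lexicographically first length-2 string in L(R) \ L(S).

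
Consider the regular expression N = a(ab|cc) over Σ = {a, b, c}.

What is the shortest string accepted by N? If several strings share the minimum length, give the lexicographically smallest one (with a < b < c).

aab

By inspection of the expression, no string of length less than 3 matches, and aab is the lexicographically first match of length 3.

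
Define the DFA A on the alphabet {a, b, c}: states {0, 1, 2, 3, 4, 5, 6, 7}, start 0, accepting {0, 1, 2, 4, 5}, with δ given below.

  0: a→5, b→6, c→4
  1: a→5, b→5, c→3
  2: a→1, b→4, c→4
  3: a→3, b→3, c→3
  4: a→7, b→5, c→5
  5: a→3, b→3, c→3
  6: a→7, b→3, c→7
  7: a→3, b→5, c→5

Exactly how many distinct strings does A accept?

11

The useful subgraph on states {0, 4, 5, 6, 7} is acyclic, so L(A) is finite; the longest accepting path visits 4 useful states, giving maximum string length 3.
Counting accepting paths from 0 by length: 1 of length 0, 2 of length 1, 2 of length 2, 6 of length 3. Total 11.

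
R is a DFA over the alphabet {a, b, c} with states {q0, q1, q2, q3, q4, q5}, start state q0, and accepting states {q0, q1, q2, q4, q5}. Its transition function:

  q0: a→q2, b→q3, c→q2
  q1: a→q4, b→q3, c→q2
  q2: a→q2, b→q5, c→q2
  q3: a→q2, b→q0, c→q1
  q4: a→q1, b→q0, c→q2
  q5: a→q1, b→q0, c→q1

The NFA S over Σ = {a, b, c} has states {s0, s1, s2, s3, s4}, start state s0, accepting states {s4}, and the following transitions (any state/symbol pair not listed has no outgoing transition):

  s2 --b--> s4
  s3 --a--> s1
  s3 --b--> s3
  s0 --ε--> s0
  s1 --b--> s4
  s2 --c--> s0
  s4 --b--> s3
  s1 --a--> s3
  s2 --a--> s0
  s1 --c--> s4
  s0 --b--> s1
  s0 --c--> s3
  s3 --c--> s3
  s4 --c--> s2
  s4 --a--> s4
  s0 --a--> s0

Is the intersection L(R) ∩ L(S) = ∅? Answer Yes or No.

The string bb is accepted by both R and S.
Hence L(R) ∩ L(S) ≠ ∅.

No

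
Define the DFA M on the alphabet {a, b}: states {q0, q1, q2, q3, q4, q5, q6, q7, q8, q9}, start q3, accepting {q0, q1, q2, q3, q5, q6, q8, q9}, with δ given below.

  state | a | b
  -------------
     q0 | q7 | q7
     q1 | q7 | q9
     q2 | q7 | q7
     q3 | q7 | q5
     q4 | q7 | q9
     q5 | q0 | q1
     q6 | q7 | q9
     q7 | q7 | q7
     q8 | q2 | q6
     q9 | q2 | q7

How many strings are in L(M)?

The useful subgraph on states {q0, q1, q2, q3, q5, q9} is acyclic, so L(M) is finite; the longest accepting path visits 5 useful states, giving maximum string length 4.
Counting accepting paths from q3 by length: 1 of length 0, 1 of length 1, 2 of length 2, 1 of length 3, 1 of length 4. Total 6.

6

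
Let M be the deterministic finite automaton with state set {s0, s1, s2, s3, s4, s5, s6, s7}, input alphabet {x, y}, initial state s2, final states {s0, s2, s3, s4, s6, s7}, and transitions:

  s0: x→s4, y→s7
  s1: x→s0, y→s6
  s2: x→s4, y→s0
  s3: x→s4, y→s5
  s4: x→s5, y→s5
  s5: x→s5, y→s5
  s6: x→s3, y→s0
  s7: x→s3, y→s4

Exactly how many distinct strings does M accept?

The useful subgraph on states {s0, s2, s3, s4, s7} is acyclic, so L(M) is finite; the longest accepting path visits 5 useful states, giving maximum string length 4.
Counting accepting paths from s2 by length: 1 of length 0, 2 of length 1, 2 of length 2, 2 of length 3, 1 of length 4. Total 8.

8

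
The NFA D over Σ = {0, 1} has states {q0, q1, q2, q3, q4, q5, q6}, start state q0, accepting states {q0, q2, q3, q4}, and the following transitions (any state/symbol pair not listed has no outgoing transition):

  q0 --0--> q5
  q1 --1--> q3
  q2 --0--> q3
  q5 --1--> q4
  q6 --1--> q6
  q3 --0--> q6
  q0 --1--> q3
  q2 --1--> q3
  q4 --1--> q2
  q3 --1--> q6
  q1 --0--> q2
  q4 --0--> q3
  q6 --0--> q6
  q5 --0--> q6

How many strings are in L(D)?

7

The useful subgraph on states {q0, q2, q3, q4, q5} is acyclic, so L(D) is finite; the longest accepting path visits 5 useful states, giving maximum string length 4.
Counting accepting paths from q0 by length: 1 of length 0, 1 of length 1, 1 of length 2, 2 of length 3, 2 of length 4. Total 7.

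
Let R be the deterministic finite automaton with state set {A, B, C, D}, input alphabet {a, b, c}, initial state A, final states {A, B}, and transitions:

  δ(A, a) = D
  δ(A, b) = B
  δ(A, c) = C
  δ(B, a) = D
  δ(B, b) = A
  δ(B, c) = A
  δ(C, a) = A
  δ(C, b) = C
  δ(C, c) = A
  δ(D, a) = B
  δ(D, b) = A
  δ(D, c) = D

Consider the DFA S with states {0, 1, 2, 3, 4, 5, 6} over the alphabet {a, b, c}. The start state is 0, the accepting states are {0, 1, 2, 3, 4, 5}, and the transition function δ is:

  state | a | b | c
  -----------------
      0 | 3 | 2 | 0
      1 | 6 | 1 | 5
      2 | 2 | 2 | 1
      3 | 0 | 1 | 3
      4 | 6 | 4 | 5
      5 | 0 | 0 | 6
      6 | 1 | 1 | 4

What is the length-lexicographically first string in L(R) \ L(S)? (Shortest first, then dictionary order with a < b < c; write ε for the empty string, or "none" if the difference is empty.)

The string abcc is accepted by R but not by S.
No shorter string lies in the difference, and abcc is the lexicographically first length-4 string in L(R) \ L(S).

abcc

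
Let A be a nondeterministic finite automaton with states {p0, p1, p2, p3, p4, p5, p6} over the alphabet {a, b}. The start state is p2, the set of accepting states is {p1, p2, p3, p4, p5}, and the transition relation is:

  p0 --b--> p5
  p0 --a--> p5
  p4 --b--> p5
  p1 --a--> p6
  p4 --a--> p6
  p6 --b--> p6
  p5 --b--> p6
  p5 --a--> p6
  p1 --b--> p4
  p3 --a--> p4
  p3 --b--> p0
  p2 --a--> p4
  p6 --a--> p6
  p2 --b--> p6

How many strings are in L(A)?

The useful subgraph on states {p2, p4, p5} is acyclic, so L(A) is finite; the longest accepting path visits 3 useful states, giving maximum string length 2.
Counting accepting paths from p2 by length: 1 of length 0, 1 of length 1, 1 of length 2. Total 3.

3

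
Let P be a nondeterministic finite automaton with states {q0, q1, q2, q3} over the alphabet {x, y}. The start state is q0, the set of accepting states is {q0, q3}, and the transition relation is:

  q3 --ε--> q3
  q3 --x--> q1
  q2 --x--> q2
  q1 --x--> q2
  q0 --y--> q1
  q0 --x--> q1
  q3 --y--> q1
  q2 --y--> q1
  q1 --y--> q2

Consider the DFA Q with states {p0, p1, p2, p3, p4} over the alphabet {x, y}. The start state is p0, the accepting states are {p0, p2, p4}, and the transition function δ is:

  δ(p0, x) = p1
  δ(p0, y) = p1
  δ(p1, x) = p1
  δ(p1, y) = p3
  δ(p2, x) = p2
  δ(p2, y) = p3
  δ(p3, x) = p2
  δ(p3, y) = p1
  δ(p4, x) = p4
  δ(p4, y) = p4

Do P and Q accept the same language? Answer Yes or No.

The string xyx is accepted by Q but rejected by P.
So L(P) ≠ L(Q).

No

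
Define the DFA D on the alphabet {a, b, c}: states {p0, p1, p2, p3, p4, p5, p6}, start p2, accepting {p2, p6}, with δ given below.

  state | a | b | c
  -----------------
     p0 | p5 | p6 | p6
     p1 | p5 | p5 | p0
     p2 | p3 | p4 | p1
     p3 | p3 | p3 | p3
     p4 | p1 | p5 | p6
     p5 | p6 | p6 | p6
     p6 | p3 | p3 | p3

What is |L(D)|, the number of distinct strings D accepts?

27

The useful subgraph on states {p0, p1, p2, p4, p5, p6} is acyclic, so L(D) is finite; the longest accepting path visits 6 useful states, giving maximum string length 5.
Counting accepting paths from p2 by length: 1 of length 0, 1 of length 2, 11 of length 3, 11 of length 4, 3 of length 5. Total 27.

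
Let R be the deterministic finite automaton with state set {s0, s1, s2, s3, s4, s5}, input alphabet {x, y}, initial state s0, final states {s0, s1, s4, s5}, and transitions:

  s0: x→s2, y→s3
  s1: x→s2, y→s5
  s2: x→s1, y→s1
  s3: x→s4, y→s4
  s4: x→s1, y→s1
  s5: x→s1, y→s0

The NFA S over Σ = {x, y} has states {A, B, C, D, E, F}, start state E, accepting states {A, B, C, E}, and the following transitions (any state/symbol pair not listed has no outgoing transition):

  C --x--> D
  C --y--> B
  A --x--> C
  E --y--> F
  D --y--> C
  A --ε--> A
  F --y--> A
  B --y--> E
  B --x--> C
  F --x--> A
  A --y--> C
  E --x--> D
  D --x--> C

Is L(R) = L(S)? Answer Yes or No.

Exploring the product automaton R × S from the start pair (s0, E), following both machines on each input symbol, reaches 6 state pairs: (s0, E), (s2, D), (s3, F), (s1, C), (s4, A), (s5, B).
R accepts in {s0, s1, s4, s5} and S accepts in {A, B, C, E}. In every reachable pair the two components are either both accepting — (s0, E), (s1, C), (s4, A), (s5, B) — or both non-accepting, so no string is accepted by exactly one of the machines: L(R) \ L(S) and L(S) \ L(R) are both empty.
Hence every string is accepted by R iff it is accepted by S, and the two languages coincide.

Yes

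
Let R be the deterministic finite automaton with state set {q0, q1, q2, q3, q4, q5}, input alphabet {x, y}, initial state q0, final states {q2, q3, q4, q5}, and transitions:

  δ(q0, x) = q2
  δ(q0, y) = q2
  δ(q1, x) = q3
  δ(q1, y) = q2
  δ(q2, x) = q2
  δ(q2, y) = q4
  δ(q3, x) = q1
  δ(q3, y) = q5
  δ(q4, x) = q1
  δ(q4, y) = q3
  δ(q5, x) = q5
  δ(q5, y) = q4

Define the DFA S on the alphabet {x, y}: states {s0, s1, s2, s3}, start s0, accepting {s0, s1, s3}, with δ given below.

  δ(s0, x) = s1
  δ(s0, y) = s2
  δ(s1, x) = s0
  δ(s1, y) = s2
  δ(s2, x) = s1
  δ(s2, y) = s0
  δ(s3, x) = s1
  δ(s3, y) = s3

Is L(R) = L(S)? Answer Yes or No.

No

The string y is accepted by R but rejected by S.
So L(R) ≠ L(S).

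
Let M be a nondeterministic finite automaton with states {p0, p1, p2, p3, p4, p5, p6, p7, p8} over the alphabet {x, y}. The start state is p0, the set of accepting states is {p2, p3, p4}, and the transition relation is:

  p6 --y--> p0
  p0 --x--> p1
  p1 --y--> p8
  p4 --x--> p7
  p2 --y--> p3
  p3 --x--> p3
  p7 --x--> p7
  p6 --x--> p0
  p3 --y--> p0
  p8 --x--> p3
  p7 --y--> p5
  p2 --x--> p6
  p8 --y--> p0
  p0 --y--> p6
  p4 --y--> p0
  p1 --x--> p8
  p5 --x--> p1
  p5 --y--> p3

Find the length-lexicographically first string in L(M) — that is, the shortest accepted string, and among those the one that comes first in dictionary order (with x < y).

xxx

A breadth-first search from p0 reaches an accepting state first via the path p0 → p1 → p8 → p3 on input xxx.
No string of length < 3 is accepted (BFS exhausts all shorter strings without reaching an accepting state), and xxx is the lexicographically least accepting string of length 3.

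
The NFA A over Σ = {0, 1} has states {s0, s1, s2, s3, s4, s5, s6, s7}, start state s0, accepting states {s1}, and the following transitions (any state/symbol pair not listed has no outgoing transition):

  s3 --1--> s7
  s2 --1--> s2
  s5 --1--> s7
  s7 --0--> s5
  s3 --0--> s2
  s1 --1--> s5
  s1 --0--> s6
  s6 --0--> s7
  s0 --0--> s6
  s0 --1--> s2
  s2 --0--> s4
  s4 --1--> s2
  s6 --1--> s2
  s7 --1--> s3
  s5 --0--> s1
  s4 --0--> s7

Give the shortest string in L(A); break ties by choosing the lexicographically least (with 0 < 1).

A breadth-first search from s0 reaches an accepting state first via the path s0 → s6 → s7 → s5 → s1 on input 0000.
No string of length < 4 is accepted (BFS exhausts all shorter strings without reaching an accepting state), and 0000 is the lexicographically least accepting string of length 4.

0000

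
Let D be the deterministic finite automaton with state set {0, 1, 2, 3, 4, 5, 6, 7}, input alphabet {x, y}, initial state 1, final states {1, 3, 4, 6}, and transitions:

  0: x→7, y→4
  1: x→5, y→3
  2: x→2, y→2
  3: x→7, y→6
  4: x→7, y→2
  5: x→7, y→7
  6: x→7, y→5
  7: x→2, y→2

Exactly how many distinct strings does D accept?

3

The useful subgraph on states {1, 3, 6} is acyclic, so L(D) is finite; the longest accepting path visits 3 useful states, giving maximum string length 2.
Counting accepting paths from 1 by length: 1 of length 0, 1 of length 1, 1 of length 2. Total 3.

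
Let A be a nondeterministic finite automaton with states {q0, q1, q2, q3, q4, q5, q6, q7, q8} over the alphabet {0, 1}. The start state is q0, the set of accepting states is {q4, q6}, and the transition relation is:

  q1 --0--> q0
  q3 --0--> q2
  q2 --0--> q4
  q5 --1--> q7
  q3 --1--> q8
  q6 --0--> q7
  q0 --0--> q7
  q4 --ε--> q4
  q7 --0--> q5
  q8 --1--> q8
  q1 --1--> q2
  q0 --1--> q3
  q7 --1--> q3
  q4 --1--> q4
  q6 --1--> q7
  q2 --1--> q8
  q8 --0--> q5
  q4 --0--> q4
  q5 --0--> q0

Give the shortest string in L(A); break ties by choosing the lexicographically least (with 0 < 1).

A breadth-first search from q0 reaches an accepting state first via the path q0 → q3 → q2 → q4 on input 100.
No string of length < 3 is accepted (BFS exhausts all shorter strings without reaching an accepting state), and 100 is the lexicographically least accepting string of length 3.

100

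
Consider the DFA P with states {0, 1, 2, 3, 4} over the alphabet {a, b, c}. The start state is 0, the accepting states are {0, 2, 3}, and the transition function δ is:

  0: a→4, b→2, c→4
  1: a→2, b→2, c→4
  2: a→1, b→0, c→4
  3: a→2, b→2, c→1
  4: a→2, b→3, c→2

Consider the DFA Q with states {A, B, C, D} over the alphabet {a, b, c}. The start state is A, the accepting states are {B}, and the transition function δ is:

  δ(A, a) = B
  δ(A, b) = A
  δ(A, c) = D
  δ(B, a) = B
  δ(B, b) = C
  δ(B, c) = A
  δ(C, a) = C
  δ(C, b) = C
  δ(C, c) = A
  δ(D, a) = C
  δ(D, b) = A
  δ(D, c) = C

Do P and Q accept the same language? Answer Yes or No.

The empty string ε is accepted by P but rejected by Q.
So L(P) ≠ L(Q).

No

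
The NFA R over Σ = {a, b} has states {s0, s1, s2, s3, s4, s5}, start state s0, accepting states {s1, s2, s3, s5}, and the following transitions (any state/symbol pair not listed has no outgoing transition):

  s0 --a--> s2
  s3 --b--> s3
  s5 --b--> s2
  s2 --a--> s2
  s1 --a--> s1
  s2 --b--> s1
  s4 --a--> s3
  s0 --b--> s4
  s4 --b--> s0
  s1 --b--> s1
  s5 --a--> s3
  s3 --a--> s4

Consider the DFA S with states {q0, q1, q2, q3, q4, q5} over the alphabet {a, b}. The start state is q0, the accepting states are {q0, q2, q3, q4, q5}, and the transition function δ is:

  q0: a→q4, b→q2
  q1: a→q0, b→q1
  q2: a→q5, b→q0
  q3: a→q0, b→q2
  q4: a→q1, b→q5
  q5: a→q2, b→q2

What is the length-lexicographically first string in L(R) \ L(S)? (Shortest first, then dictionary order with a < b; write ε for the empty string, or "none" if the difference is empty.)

The string aa is accepted by R but not by S.
No shorter string lies in the difference, and aa is the lexicographically first length-2 string in L(R) \ L(S).

aa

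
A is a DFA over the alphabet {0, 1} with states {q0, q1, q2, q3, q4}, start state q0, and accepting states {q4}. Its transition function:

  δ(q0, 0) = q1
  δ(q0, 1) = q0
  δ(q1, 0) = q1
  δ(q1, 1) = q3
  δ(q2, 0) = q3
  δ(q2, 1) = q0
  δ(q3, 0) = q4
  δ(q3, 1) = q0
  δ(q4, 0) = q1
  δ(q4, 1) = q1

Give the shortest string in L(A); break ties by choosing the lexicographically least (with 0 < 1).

A breadth-first search from q0 reaches an accepting state first via the path q0 → q1 → q3 → q4 on input 010.
No string of length < 3 is accepted (BFS exhausts all shorter strings without reaching an accepting state), and 010 is the lexicographically least accepting string of length 3.

010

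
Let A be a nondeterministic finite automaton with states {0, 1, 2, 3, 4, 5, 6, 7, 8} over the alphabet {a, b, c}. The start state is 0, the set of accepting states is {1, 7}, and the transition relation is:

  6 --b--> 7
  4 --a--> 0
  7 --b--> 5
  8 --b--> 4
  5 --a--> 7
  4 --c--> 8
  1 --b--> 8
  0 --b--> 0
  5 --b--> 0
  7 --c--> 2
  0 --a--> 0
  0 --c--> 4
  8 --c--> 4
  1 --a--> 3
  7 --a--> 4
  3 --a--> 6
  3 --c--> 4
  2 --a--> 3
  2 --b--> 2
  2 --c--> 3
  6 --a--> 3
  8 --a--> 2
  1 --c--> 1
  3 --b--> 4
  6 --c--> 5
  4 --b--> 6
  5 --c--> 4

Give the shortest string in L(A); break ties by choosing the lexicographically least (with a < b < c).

A breadth-first search from 0 reaches an accepting state first via the path 0 → 4 → 6 → 7 on input cbb.
No string of length < 3 is accepted (BFS exhausts all shorter strings without reaching an accepting state), and cbb is the lexicographically least accepting string of length 3.

cbb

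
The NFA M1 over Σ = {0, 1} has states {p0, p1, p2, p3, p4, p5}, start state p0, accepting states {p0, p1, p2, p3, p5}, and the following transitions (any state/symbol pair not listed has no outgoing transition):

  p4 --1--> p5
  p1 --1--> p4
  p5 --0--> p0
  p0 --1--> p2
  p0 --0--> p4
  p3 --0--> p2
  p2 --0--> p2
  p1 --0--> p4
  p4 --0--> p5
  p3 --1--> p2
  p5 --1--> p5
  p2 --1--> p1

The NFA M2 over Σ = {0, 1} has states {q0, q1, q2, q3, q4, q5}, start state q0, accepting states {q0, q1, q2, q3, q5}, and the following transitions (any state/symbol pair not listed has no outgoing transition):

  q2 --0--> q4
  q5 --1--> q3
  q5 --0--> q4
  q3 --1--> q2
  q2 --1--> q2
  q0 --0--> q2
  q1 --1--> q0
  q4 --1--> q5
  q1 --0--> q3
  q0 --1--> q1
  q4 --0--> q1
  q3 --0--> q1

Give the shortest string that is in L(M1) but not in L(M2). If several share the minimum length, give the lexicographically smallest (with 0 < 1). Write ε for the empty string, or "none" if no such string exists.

The string 00 is accepted by M1 but not by M2.
No shorter string lies in the difference, and 00 is the lexicographically first length-2 string in L(M1) \ L(M2).

00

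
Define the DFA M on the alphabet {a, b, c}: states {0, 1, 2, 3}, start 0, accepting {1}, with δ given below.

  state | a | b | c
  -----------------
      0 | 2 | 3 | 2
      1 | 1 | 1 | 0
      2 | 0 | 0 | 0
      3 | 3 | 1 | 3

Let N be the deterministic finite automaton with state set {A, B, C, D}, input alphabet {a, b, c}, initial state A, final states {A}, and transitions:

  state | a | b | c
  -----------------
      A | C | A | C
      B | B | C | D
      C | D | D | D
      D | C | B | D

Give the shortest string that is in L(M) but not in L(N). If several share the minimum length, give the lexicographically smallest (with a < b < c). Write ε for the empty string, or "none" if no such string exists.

bab

The string bab is accepted by M but not by N.
No shorter string lies in the difference, and bab is the lexicographically first length-3 string in L(M) \ L(N).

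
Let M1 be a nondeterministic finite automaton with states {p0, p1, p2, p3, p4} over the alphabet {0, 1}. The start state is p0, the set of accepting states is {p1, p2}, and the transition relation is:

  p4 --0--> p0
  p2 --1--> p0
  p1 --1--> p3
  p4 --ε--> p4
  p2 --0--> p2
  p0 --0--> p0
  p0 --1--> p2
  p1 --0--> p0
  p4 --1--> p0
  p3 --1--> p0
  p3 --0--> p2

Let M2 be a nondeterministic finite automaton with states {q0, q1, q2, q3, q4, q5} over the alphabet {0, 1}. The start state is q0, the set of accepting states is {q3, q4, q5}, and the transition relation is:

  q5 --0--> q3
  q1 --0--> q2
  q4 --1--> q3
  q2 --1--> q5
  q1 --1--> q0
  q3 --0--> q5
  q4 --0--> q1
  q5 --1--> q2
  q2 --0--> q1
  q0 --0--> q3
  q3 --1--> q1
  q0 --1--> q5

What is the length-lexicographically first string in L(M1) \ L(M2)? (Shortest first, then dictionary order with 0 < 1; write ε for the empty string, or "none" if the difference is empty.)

The string 01 is accepted by M1 but not by M2.
No shorter string lies in the difference, and 01 is the lexicographically first length-2 string in L(M1) \ L(M2).

01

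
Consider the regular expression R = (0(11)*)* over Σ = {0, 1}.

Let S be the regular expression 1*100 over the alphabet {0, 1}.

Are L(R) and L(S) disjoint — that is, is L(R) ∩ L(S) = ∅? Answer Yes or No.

Yes

Converting the expression R to a DFA (subset construction, then merging equivalent states) gives the minimal DFA with states {r0, r1, r2, r3}, start state r0, accepting states {r0, r1} and transitions r0: 0→r1, 1→r2; r1: 0→r1, 1→r3; r2: 0→r2, 1→r2; r3: 0→r2, 1→r1.
Converting the expression S to a DFA (subset construction, then merging equivalent states) gives the minimal DFA with states {s0, s1, s2, s3, s4}, start state s0, accepting states {s4} and transitions s0: 0→s1, 1→s2; s1: 0→s1, 1→s1; s2: 0→s3, 1→s2; s3: 0→s4, 1→s1; s4: 0→s1, 1→s1.
Exploring the product automaton R × S from the start pair (r0, s0), following both machines on each input symbol, reaches 7 state pairs: (r0, s0), (r1, s1), (r2, s2), (r3, s1), (r2, s3), (r2, s1), (r2, s4).
R accepts in {r0, r1} and S accepts in {s4}; no reachable pair has both components accepting, so no string drives both machines to acceptance simultaneously and L(R) ∩ L(S) = ∅.
So no string is accepted by both, and the intersection is empty.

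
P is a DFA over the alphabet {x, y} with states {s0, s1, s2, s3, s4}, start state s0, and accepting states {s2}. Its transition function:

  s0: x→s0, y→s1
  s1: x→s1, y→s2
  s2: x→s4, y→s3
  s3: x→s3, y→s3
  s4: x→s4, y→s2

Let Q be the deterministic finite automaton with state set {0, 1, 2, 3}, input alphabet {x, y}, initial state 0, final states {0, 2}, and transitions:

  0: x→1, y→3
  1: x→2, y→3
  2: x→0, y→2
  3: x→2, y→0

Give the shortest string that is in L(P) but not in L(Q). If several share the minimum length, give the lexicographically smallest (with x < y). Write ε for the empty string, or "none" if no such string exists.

yxxy

The string yxxy is accepted by P but not by Q.
No shorter string lies in the difference, and yxxy is the lexicographically first length-4 string in L(P) \ L(Q).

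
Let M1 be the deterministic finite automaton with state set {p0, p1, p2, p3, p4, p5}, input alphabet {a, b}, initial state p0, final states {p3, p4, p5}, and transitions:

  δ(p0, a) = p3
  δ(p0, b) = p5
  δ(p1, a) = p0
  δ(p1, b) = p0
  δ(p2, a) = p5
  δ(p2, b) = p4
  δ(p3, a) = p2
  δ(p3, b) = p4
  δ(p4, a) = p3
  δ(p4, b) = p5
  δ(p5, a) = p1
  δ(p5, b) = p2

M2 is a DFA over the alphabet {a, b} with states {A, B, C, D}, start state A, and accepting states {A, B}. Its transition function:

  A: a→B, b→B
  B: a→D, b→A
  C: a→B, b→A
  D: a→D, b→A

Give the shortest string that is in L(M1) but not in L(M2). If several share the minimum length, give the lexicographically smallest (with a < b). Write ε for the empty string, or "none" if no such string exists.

aaa

The string aaa is accepted by M1 but not by M2.
No shorter string lies in the difference, and aaa is the lexicographically first length-3 string in L(M1) \ L(M2).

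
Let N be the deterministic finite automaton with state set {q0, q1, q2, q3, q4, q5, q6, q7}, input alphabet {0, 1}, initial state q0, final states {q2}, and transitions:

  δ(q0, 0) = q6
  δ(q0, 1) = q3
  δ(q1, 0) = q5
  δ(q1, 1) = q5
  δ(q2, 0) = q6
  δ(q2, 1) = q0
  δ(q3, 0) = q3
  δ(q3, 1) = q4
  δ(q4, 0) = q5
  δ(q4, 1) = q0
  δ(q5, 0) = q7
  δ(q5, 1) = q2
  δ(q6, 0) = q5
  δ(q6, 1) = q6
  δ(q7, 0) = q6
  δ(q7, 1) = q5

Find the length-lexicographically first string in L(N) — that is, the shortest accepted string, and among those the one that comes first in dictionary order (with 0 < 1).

A breadth-first search from q0 reaches an accepting state first via the path q0 → q6 → q5 → q2 on input 001.
No string of length < 3 is accepted (BFS exhausts all shorter strings without reaching an accepting state), and 001 is the lexicographically least accepting string of length 3.

001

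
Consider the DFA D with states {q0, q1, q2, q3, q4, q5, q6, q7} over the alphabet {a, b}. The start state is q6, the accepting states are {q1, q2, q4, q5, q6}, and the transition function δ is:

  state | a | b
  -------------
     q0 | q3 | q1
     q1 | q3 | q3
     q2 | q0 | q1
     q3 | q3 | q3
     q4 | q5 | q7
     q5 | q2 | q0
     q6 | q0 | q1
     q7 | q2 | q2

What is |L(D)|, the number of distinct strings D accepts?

3

The useful subgraph on states {q0, q1, q6} is acyclic, so L(D) is finite; the longest accepting path visits 3 useful states, giving maximum string length 2.
Counting accepting paths from q6 by length: 1 of length 0, 1 of length 1, 1 of length 2. Total 3.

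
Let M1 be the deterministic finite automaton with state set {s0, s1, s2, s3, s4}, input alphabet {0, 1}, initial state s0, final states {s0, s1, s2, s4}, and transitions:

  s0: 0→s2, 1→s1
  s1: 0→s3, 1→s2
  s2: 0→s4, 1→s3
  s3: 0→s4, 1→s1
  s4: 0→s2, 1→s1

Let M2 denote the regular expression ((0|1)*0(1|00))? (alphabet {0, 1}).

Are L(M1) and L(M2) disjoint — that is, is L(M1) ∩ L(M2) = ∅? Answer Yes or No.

No

The empty string ε is accepted by both M1 and M2.
Hence L(M1) ∩ L(M2) ≠ ∅.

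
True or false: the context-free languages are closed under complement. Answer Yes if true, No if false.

CFLs are closed under union, so if they were also closed under complement they would be closed under intersection by De Morgan (L₁ ∩ L₂ is the complement of the union of the complements). But {aⁿbⁿcᵐ} ∩ {aᵐbⁿcⁿ} = {aⁿbⁿcⁿ} is not context-free although both operands are.

No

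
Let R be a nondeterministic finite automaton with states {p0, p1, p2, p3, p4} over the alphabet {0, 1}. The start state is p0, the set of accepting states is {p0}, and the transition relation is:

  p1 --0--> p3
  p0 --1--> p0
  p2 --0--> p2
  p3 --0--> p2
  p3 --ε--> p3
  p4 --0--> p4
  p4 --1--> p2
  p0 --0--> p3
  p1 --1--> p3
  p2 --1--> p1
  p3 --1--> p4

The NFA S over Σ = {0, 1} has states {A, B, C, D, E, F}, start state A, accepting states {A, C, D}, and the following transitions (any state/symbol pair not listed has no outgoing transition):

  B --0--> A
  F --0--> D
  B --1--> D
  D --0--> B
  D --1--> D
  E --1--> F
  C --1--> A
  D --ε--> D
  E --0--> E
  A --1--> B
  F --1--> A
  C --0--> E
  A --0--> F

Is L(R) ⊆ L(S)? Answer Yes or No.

The string 1 is in L(R) but not in L(S).
So L(R) ⊄ L(S).

No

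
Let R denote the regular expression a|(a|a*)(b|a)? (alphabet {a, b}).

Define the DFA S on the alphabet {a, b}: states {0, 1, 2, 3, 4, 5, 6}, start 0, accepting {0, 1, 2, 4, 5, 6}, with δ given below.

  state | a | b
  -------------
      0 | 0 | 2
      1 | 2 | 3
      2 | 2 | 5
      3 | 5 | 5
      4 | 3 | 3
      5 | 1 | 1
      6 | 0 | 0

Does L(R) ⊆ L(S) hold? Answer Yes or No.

Converting the expression R to a DFA (subset construction, then merging equivalent states) gives the minimal DFA with states {r0, r1, r2}, start state r0, accepting states {r0, r1} and transitions r0: a→r0, b→r1; r1: a→r2, b→r2; r2: a→r2, b→r2.
Exploring the product automaton R × S from the start pair (r0, 0), following both machines on each input symbol, reaches 6 state pairs: (r0, 0), (r1, 2), (r2, 2), (r2, 5), (r2, 1), (r2, 3).
R accepts in {r0, r1} and S accepts in {0, 1, 2, 4, 5, 6}. The reachable pairs whose R-component is accepting are (r0, 0), (r1, 2); in each of them the S-component is accepting too, so the product for L(R) \ L(S) (R-component accepting, S-component rejecting) has no reachable accepting pair and the difference is empty.
Hence every string in L(R) is also in L(S).

Yes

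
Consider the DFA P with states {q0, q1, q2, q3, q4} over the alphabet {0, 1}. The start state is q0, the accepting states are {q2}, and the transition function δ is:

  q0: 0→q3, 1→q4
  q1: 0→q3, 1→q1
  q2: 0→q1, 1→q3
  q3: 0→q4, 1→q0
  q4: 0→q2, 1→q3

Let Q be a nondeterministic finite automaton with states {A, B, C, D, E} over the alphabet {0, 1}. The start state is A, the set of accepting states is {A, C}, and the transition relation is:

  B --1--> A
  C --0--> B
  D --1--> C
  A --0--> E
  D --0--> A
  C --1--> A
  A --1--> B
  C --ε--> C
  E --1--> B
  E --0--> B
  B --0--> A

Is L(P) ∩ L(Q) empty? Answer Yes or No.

The string 10 is accepted by both P and Q.
Hence L(P) ∩ L(Q) ≠ ∅.

No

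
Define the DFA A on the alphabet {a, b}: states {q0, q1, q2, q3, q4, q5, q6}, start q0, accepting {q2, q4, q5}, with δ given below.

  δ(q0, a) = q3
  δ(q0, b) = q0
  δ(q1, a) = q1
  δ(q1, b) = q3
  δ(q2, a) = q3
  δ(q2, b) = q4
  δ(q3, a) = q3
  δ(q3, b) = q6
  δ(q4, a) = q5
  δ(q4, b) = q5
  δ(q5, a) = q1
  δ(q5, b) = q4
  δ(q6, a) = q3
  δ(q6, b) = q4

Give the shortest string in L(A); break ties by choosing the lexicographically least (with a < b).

abb

A breadth-first search from q0 reaches an accepting state first via the path q0 → q3 → q6 → q4 on input abb.
No string of length < 3 is accepted (BFS exhausts all shorter strings without reaching an accepting state), and abb is the lexicographically least accepting string of length 3.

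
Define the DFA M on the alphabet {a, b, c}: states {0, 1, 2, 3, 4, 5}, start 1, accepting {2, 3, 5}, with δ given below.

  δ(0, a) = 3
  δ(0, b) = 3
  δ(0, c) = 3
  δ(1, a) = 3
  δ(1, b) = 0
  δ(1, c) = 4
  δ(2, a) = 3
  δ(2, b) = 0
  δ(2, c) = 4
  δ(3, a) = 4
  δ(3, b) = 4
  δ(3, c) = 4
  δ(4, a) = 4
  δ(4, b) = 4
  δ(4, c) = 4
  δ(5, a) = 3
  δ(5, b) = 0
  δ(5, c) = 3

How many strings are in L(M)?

The useful subgraph on states {0, 1, 3} is acyclic, so L(M) is finite; the longest accepting path visits 3 useful states, giving maximum string length 2.
Counting accepting paths from 1 by length: 1 of length 1, 3 of length 2. Total 4.

4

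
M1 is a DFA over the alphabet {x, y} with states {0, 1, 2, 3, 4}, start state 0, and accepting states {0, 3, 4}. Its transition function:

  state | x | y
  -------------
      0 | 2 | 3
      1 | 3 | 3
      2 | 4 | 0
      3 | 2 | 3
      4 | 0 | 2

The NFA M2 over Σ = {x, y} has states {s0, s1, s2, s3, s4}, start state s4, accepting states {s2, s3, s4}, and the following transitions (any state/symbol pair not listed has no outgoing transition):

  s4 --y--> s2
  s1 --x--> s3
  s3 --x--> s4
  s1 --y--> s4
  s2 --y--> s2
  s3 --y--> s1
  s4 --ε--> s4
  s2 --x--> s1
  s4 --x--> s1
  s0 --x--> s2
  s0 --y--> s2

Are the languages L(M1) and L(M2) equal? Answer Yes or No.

Exploring the product automaton M1 × M2 from the start pair (0, s4), following both machines on each input symbol, reaches 4 state pairs: (0, s4), (2, s1), (3, s2), (4, s3).
M1 accepts in {0, 3, 4} and M2 accepts in {s2, s3, s4}. In every reachable pair the two components are either both accepting — (0, s4), (3, s2), (4, s3) — or both non-accepting, so no string is accepted by exactly one of the machines: L(M1) \ L(M2) and L(M2) \ L(M1) are both empty.
Hence every string is accepted by M1 iff it is accepted by M2, and the two languages coincide.

Yes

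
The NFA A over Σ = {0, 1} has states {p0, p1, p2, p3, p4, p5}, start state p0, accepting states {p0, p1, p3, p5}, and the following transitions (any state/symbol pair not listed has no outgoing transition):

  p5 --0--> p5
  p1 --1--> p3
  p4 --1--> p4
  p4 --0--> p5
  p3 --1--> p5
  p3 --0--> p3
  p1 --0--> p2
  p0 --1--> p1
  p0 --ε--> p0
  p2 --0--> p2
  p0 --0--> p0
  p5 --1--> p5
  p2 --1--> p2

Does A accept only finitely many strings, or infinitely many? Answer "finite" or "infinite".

infinite

State p0 is reachable from the start and can reach an accepting state, and it lies on the cycle p0 → p0.
Traversing that cycle any number of times yields accepted strings of unbounded length, so the language is infinite.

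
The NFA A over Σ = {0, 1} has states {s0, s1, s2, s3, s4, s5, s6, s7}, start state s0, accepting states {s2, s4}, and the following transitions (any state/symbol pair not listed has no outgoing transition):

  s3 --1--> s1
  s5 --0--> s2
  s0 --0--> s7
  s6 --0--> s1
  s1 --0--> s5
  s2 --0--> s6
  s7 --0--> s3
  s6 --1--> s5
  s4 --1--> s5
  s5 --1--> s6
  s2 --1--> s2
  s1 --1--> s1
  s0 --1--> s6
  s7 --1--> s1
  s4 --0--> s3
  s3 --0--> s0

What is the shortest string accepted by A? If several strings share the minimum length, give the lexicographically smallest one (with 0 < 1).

A breadth-first search from s0 reaches an accepting state first via the path s0 → s6 → s5 → s2 on input 110.
No string of length < 3 is accepted (BFS exhausts all shorter strings without reaching an accepting state), and 110 is the lexicographically least accepting string of length 3.

110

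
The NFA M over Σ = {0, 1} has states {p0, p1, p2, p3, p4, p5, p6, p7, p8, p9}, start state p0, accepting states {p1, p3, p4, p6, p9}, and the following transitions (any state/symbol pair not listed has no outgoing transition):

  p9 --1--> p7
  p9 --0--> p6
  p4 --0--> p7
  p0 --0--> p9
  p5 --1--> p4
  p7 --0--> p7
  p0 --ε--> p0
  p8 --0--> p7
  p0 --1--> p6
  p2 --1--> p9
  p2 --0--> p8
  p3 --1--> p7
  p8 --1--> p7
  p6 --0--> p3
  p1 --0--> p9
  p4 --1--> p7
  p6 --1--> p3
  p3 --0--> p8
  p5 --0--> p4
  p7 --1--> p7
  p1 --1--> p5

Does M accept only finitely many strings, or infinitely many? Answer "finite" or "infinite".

The useful states (reachable from p0 and able to reach an accepting state) are {p0, p3, p6, p9}.
Restricted to these states the transition graph has no cycle, so every accepting path has bounded length and L is finite.

finite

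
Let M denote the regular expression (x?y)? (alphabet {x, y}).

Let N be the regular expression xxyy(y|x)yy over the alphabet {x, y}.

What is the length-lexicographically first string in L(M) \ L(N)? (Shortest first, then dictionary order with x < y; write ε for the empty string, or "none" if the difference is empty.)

ε

The empty string ε is accepted by M but not by N.
Since ε is the unique shortest string, it is the required witness.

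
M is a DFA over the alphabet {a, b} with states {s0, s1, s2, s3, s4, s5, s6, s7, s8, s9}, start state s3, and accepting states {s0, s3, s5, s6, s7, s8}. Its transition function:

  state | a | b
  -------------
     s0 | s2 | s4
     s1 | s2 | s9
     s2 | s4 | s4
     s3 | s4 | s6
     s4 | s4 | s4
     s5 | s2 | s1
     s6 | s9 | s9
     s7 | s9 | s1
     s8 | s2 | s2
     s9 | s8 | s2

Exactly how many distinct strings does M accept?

The useful subgraph on states {s3, s6, s8, s9} is acyclic, so L(M) is finite; the longest accepting path visits 4 useful states, giving maximum string length 3.
Counting accepting paths from s3 by length: 1 of length 0, 1 of length 1, 2 of length 3. Total 4.

4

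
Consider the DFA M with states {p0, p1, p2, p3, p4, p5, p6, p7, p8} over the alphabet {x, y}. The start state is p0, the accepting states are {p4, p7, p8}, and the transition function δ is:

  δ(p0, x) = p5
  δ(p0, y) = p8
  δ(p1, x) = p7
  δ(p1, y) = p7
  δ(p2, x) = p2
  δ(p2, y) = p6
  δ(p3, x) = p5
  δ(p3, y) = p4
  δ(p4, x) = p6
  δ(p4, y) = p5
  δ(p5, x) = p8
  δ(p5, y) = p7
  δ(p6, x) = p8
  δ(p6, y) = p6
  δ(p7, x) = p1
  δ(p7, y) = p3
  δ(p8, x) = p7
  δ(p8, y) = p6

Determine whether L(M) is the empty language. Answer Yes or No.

No

The string y is accepted: the run p0 → p8 ends in the accepting state p8.
Since at least one string is accepted, L(M) is not empty.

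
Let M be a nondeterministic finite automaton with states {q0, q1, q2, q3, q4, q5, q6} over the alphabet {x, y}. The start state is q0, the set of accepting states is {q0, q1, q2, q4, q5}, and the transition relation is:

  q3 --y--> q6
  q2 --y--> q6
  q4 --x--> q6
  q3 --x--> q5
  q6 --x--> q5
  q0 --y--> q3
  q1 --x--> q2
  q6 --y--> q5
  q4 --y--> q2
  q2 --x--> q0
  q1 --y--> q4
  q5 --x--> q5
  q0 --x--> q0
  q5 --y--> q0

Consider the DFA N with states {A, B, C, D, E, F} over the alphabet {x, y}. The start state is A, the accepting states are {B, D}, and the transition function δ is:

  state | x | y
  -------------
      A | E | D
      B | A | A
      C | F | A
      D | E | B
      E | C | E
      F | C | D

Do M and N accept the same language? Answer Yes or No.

No

The empty string ε is accepted by M but rejected by N.
So L(M) ≠ L(N).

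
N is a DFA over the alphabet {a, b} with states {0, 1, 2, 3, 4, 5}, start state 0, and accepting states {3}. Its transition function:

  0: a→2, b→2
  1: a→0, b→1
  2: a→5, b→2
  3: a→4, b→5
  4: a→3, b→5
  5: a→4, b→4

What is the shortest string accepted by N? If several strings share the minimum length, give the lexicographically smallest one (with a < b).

aaaa

A breadth-first search from 0 reaches an accepting state first via the path 0 → 2 → 5 → 4 → 3 on input aaaa.
No string of length < 4 is accepted (BFS exhausts all shorter strings without reaching an accepting state), and aaaa is the lexicographically least accepting string of length 4.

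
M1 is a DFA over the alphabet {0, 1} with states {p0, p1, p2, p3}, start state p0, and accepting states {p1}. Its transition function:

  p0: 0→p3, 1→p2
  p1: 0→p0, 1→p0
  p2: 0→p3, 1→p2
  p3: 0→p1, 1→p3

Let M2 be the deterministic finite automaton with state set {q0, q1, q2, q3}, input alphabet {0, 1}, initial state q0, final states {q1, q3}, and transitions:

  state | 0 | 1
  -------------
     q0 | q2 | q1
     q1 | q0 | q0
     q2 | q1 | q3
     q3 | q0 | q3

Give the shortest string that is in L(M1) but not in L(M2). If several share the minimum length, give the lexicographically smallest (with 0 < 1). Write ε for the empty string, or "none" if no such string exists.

010

The string 010 is accepted by M1 but not by M2.
No shorter string lies in the difference, and 010 is the lexicographically first length-3 string in L(M1) \ L(M2).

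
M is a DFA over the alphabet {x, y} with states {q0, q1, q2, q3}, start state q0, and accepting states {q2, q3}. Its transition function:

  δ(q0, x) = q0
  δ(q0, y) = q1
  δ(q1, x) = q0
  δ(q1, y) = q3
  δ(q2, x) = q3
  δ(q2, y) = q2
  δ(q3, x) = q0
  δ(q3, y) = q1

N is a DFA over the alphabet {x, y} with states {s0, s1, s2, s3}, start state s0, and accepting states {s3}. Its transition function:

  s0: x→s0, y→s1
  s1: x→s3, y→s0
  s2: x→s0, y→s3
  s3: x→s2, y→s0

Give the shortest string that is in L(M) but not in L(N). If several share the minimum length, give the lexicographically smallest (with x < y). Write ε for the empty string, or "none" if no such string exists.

The string yy is accepted by M but not by N.
No shorter string lies in the difference, and yy is the lexicographically first length-2 string in L(M) \ L(N).

yy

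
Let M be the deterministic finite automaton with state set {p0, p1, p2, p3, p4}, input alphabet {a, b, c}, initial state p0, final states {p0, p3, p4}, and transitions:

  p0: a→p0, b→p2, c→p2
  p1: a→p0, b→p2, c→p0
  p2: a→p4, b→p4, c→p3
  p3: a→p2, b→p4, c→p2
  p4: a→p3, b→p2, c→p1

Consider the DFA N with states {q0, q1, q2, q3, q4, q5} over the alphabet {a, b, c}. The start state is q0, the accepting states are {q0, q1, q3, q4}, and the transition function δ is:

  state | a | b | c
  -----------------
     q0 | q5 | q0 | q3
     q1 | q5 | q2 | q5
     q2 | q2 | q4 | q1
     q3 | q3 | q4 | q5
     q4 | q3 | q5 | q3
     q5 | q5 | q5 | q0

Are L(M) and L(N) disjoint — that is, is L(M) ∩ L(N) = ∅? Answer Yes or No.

The empty string ε is accepted by both M and N.
Hence L(M) ∩ L(N) ≠ ∅.

No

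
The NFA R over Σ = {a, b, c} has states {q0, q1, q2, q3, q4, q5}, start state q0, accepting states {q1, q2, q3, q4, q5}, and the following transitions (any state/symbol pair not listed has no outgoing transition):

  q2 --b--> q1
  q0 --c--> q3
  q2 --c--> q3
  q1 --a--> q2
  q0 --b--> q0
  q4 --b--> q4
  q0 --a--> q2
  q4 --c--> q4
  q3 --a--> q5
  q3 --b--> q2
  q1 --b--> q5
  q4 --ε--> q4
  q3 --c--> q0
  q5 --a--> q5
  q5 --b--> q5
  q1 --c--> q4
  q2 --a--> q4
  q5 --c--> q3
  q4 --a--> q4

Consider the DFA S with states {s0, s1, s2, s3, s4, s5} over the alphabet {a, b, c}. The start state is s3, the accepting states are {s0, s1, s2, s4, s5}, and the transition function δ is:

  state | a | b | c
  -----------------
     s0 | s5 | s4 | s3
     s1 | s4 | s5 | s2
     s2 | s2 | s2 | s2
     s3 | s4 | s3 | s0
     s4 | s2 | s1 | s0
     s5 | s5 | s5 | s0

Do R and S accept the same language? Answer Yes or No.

Yes

Exploring the product automaton R × S from the start pair (q0, s3), following both machines on each input symbol, reaches 6 state pairs: (q0, s3), (q2, s4), (q3, s0), (q4, s2), (q1, s1), (q5, s5).
R accepts in {q1, q2, q3, q4, q5} and S accepts in {s0, s1, s2, s4, s5}. In every reachable pair the two components are either both accepting — (q2, s4), (q3, s0), (q4, s2), (q1, s1), (q5, s5) — or both non-accepting, so no string is accepted by exactly one of the machines: L(R) \ L(S) and L(S) \ L(R) are both empty.
Hence every string is accepted by R iff it is accepted by S, and the two languages coincide.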